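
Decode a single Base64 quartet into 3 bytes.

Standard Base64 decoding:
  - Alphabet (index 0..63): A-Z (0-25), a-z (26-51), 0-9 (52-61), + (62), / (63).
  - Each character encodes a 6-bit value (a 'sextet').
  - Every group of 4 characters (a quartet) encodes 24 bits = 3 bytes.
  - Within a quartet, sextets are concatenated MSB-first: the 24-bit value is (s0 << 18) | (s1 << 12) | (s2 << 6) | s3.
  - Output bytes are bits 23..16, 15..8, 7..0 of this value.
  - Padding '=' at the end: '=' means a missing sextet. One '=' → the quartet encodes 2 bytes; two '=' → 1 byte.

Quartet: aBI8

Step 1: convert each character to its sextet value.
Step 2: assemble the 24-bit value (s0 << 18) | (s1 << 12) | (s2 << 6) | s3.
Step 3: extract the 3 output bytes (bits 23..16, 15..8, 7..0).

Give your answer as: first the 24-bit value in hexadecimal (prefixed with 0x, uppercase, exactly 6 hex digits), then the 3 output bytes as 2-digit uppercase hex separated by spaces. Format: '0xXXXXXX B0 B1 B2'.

Sextets: a=26, B=1, I=8, 8=60
24-bit: (26<<18) | (1<<12) | (8<<6) | 60
      = 0x680000 | 0x001000 | 0x000200 | 0x00003C
      = 0x68123C
Bytes: (v>>16)&0xFF=68, (v>>8)&0xFF=12, v&0xFF=3C

Answer: 0x68123C 68 12 3C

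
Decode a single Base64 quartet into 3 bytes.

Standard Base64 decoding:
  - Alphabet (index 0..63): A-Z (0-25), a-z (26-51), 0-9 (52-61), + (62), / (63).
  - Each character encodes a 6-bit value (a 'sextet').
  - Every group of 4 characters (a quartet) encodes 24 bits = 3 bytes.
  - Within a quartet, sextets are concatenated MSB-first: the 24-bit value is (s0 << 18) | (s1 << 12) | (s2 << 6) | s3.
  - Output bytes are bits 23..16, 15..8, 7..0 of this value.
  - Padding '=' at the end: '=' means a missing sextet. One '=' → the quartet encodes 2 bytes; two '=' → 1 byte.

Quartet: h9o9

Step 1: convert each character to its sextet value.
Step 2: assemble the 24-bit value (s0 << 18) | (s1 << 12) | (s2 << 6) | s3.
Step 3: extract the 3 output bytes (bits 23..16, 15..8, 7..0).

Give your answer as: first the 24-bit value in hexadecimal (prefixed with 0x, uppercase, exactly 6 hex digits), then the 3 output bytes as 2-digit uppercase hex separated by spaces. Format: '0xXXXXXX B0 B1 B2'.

Answer: 0x87DA3D 87 DA 3D

Derivation:
Sextets: h=33, 9=61, o=40, 9=61
24-bit: (33<<18) | (61<<12) | (40<<6) | 61
      = 0x840000 | 0x03D000 | 0x000A00 | 0x00003D
      = 0x87DA3D
Bytes: (v>>16)&0xFF=87, (v>>8)&0xFF=DA, v&0xFF=3D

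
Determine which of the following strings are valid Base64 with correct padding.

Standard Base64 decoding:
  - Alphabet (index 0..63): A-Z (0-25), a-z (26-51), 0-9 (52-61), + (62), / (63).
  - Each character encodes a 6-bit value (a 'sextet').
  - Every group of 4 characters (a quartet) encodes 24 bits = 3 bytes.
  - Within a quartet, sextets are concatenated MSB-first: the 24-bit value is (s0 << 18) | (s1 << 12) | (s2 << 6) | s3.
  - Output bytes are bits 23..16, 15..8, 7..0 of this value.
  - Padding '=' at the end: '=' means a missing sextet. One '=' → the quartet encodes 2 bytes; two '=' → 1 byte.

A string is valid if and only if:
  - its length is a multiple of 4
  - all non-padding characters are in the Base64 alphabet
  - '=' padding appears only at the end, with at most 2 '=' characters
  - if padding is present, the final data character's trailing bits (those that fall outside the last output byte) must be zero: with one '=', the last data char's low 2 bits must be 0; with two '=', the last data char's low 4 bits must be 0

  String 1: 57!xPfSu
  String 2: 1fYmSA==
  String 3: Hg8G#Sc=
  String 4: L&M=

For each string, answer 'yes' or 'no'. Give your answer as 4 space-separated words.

Answer: no yes no no

Derivation:
String 1: '57!xPfSu' → invalid (bad char(s): ['!'])
String 2: '1fYmSA==' → valid
String 3: 'Hg8G#Sc=' → invalid (bad char(s): ['#'])
String 4: 'L&M=' → invalid (bad char(s): ['&'])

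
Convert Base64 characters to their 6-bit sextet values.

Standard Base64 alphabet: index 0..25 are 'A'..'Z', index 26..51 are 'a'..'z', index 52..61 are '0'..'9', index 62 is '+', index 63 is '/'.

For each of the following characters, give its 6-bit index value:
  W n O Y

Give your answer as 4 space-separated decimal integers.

'W': A..Z range, ord('W') − ord('A') = 22
'n': a..z range, 26 + ord('n') − ord('a') = 39
'O': A..Z range, ord('O') − ord('A') = 14
'Y': A..Z range, ord('Y') − ord('A') = 24

Answer: 22 39 14 24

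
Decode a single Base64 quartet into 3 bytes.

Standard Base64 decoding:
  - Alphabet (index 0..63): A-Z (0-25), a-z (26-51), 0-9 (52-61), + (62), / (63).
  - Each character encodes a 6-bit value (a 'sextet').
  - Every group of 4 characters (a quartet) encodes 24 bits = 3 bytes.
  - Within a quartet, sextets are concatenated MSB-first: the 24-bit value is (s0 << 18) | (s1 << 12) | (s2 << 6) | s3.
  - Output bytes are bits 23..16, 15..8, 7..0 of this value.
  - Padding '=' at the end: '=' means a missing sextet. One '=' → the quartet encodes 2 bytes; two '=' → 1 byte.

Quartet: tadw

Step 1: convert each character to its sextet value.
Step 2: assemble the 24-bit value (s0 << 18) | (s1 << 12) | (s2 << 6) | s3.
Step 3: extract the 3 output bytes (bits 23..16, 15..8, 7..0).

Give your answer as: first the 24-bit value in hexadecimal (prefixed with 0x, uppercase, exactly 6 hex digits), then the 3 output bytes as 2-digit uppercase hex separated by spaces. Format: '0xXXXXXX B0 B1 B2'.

Sextets: t=45, a=26, d=29, w=48
24-bit: (45<<18) | (26<<12) | (29<<6) | 48
      = 0xB40000 | 0x01A000 | 0x000740 | 0x000030
      = 0xB5A770
Bytes: (v>>16)&0xFF=B5, (v>>8)&0xFF=A7, v&0xFF=70

Answer: 0xB5A770 B5 A7 70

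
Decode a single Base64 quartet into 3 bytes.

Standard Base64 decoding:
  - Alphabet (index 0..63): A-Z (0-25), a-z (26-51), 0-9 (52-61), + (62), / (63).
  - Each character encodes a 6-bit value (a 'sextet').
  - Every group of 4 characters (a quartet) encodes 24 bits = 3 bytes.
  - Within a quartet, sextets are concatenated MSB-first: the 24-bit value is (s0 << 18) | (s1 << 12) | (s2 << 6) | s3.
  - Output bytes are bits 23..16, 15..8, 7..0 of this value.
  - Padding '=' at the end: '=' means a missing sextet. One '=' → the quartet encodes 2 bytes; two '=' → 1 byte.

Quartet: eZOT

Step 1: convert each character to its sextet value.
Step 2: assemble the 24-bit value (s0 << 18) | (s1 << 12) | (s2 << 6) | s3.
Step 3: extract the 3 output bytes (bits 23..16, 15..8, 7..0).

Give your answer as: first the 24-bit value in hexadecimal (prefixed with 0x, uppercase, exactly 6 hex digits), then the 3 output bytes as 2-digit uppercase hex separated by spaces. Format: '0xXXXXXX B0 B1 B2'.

Sextets: e=30, Z=25, O=14, T=19
24-bit: (30<<18) | (25<<12) | (14<<6) | 19
      = 0x780000 | 0x019000 | 0x000380 | 0x000013
      = 0x799393
Bytes: (v>>16)&0xFF=79, (v>>8)&0xFF=93, v&0xFF=93

Answer: 0x799393 79 93 93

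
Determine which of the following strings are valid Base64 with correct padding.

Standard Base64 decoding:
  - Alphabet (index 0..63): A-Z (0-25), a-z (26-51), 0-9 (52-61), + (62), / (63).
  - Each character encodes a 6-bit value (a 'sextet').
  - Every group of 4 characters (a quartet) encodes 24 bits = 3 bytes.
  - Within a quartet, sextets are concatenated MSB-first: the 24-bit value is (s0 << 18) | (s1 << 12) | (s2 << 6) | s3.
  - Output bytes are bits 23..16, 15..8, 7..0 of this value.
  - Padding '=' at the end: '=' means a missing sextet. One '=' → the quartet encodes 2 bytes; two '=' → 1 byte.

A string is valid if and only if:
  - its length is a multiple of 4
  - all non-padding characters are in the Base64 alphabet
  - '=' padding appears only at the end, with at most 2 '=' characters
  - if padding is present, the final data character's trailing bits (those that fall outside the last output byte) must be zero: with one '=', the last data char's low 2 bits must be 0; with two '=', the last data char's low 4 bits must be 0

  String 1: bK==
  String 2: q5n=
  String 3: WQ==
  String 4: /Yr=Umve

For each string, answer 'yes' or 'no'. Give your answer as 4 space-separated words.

String 1: 'bK==' → invalid (bad trailing bits)
String 2: 'q5n=' → invalid (bad trailing bits)
String 3: 'WQ==' → valid
String 4: '/Yr=Umve' → invalid (bad char(s): ['=']; '=' in middle)

Answer: no no yes no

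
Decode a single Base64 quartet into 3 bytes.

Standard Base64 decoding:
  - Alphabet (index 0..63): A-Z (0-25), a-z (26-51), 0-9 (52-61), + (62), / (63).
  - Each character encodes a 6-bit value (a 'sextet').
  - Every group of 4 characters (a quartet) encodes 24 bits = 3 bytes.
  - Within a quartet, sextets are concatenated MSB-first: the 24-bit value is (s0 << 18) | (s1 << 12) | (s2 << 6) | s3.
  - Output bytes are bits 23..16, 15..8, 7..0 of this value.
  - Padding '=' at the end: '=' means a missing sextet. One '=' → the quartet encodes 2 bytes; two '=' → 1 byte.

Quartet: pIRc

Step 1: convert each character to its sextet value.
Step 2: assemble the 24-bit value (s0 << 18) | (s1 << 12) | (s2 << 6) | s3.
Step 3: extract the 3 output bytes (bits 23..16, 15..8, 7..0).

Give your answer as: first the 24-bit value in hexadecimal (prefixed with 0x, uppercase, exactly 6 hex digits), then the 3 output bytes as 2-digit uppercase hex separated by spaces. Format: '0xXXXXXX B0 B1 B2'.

Answer: 0xA4845C A4 84 5C

Derivation:
Sextets: p=41, I=8, R=17, c=28
24-bit: (41<<18) | (8<<12) | (17<<6) | 28
      = 0xA40000 | 0x008000 | 0x000440 | 0x00001C
      = 0xA4845C
Bytes: (v>>16)&0xFF=A4, (v>>8)&0xFF=84, v&0xFF=5C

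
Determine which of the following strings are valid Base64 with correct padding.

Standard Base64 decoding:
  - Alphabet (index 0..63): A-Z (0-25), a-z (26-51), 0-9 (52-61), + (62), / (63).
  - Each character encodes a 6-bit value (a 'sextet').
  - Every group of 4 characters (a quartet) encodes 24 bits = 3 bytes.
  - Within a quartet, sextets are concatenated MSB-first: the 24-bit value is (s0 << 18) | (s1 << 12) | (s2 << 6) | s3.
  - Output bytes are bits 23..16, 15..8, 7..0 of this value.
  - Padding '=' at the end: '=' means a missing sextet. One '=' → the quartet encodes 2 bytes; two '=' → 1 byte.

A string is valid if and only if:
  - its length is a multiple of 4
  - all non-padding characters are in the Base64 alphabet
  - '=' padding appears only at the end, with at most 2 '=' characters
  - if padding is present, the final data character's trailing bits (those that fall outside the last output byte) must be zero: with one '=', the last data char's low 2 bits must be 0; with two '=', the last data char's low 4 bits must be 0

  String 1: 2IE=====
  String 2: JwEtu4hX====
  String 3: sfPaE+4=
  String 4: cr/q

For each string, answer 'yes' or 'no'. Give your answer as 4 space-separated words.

Answer: no no yes yes

Derivation:
String 1: '2IE=====' → invalid (5 pad chars (max 2))
String 2: 'JwEtu4hX====' → invalid (4 pad chars (max 2))
String 3: 'sfPaE+4=' → valid
String 4: 'cr/q' → valid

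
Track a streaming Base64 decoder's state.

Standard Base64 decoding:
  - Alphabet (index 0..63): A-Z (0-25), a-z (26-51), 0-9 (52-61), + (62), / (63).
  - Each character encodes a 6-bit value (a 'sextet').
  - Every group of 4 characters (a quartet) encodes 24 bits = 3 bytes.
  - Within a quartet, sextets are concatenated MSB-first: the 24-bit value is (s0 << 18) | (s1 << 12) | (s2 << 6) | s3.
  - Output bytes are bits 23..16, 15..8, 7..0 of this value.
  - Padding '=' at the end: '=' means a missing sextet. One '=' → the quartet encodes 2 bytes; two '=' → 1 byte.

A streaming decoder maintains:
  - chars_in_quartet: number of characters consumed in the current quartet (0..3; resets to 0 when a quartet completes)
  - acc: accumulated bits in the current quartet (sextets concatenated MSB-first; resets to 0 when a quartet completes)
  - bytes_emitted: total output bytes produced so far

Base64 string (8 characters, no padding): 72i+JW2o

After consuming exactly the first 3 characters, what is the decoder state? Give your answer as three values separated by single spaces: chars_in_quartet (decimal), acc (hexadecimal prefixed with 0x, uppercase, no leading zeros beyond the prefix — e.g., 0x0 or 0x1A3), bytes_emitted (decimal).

Answer: 3 0x3BDA2 0

Derivation:
After char 0 ('7'=59): chars_in_quartet=1 acc=0x3B bytes_emitted=0
After char 1 ('2'=54): chars_in_quartet=2 acc=0xEF6 bytes_emitted=0
After char 2 ('i'=34): chars_in_quartet=3 acc=0x3BDA2 bytes_emitted=0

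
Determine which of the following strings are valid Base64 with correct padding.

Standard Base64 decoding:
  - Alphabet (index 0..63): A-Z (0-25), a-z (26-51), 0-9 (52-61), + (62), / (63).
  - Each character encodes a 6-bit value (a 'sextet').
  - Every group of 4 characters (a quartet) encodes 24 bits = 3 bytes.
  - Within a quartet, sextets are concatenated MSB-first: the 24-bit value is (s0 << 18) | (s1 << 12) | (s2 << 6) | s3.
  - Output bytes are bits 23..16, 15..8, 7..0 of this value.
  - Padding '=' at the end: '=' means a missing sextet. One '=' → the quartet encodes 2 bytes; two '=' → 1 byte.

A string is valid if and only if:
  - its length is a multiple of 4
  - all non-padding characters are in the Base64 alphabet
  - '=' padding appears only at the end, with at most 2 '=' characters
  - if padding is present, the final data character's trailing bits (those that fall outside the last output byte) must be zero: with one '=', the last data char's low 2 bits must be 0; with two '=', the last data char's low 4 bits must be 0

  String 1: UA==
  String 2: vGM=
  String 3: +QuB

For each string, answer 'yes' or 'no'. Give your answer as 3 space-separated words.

String 1: 'UA==' → valid
String 2: 'vGM=' → valid
String 3: '+QuB' → valid

Answer: yes yes yes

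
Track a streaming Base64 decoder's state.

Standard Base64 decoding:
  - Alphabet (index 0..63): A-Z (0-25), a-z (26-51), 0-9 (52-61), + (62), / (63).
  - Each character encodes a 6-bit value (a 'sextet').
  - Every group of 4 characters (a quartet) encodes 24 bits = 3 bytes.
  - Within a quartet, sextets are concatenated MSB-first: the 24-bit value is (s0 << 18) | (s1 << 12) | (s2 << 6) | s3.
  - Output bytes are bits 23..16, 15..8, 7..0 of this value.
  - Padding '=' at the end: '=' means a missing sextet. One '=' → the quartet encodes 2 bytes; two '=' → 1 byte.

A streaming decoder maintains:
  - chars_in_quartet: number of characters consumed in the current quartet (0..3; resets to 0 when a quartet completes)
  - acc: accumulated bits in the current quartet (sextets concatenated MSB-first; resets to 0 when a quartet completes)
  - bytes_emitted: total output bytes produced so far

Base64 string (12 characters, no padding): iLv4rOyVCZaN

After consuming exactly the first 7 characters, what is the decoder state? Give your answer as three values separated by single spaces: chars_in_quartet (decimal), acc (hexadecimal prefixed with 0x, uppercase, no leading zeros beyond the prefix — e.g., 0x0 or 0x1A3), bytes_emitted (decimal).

After char 0 ('i'=34): chars_in_quartet=1 acc=0x22 bytes_emitted=0
After char 1 ('L'=11): chars_in_quartet=2 acc=0x88B bytes_emitted=0
After char 2 ('v'=47): chars_in_quartet=3 acc=0x222EF bytes_emitted=0
After char 3 ('4'=56): chars_in_quartet=4 acc=0x88BBF8 -> emit 88 BB F8, reset; bytes_emitted=3
After char 4 ('r'=43): chars_in_quartet=1 acc=0x2B bytes_emitted=3
After char 5 ('O'=14): chars_in_quartet=2 acc=0xACE bytes_emitted=3
After char 6 ('y'=50): chars_in_quartet=3 acc=0x2B3B2 bytes_emitted=3

Answer: 3 0x2B3B2 3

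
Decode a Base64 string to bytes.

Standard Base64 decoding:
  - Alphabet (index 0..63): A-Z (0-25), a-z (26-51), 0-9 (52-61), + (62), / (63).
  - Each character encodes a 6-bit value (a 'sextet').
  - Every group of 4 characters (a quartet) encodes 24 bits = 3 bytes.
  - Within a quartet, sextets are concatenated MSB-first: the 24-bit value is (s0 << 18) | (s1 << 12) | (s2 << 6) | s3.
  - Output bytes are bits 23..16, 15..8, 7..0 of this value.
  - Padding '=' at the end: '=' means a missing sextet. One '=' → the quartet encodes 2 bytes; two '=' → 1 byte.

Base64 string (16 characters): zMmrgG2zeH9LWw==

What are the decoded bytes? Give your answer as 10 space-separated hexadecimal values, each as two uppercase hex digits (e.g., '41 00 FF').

Answer: CC C9 AB 80 6D B3 78 7F 4B 5B

Derivation:
After char 0 ('z'=51): chars_in_quartet=1 acc=0x33 bytes_emitted=0
After char 1 ('M'=12): chars_in_quartet=2 acc=0xCCC bytes_emitted=0
After char 2 ('m'=38): chars_in_quartet=3 acc=0x33326 bytes_emitted=0
After char 3 ('r'=43): chars_in_quartet=4 acc=0xCCC9AB -> emit CC C9 AB, reset; bytes_emitted=3
After char 4 ('g'=32): chars_in_quartet=1 acc=0x20 bytes_emitted=3
After char 5 ('G'=6): chars_in_quartet=2 acc=0x806 bytes_emitted=3
After char 6 ('2'=54): chars_in_quartet=3 acc=0x201B6 bytes_emitted=3
After char 7 ('z'=51): chars_in_quartet=4 acc=0x806DB3 -> emit 80 6D B3, reset; bytes_emitted=6
After char 8 ('e'=30): chars_in_quartet=1 acc=0x1E bytes_emitted=6
After char 9 ('H'=7): chars_in_quartet=2 acc=0x787 bytes_emitted=6
After char 10 ('9'=61): chars_in_quartet=3 acc=0x1E1FD bytes_emitted=6
After char 11 ('L'=11): chars_in_quartet=4 acc=0x787F4B -> emit 78 7F 4B, reset; bytes_emitted=9
After char 12 ('W'=22): chars_in_quartet=1 acc=0x16 bytes_emitted=9
After char 13 ('w'=48): chars_in_quartet=2 acc=0x5B0 bytes_emitted=9
Padding '==': partial quartet acc=0x5B0 -> emit 5B; bytes_emitted=10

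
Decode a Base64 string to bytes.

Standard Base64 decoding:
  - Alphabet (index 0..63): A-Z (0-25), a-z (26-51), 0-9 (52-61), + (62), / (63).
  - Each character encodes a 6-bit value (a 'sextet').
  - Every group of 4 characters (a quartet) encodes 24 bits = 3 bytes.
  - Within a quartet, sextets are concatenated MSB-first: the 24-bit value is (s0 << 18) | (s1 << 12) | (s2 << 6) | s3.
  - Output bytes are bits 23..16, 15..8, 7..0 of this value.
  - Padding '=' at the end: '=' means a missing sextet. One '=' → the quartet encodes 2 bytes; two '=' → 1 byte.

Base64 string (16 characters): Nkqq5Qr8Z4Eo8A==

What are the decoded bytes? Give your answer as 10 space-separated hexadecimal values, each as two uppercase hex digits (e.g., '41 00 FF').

After char 0 ('N'=13): chars_in_quartet=1 acc=0xD bytes_emitted=0
After char 1 ('k'=36): chars_in_quartet=2 acc=0x364 bytes_emitted=0
After char 2 ('q'=42): chars_in_quartet=3 acc=0xD92A bytes_emitted=0
After char 3 ('q'=42): chars_in_quartet=4 acc=0x364AAA -> emit 36 4A AA, reset; bytes_emitted=3
After char 4 ('5'=57): chars_in_quartet=1 acc=0x39 bytes_emitted=3
After char 5 ('Q'=16): chars_in_quartet=2 acc=0xE50 bytes_emitted=3
After char 6 ('r'=43): chars_in_quartet=3 acc=0x3942B bytes_emitted=3
After char 7 ('8'=60): chars_in_quartet=4 acc=0xE50AFC -> emit E5 0A FC, reset; bytes_emitted=6
After char 8 ('Z'=25): chars_in_quartet=1 acc=0x19 bytes_emitted=6
After char 9 ('4'=56): chars_in_quartet=2 acc=0x678 bytes_emitted=6
After char 10 ('E'=4): chars_in_quartet=3 acc=0x19E04 bytes_emitted=6
After char 11 ('o'=40): chars_in_quartet=4 acc=0x678128 -> emit 67 81 28, reset; bytes_emitted=9
After char 12 ('8'=60): chars_in_quartet=1 acc=0x3C bytes_emitted=9
After char 13 ('A'=0): chars_in_quartet=2 acc=0xF00 bytes_emitted=9
Padding '==': partial quartet acc=0xF00 -> emit F0; bytes_emitted=10

Answer: 36 4A AA E5 0A FC 67 81 28 F0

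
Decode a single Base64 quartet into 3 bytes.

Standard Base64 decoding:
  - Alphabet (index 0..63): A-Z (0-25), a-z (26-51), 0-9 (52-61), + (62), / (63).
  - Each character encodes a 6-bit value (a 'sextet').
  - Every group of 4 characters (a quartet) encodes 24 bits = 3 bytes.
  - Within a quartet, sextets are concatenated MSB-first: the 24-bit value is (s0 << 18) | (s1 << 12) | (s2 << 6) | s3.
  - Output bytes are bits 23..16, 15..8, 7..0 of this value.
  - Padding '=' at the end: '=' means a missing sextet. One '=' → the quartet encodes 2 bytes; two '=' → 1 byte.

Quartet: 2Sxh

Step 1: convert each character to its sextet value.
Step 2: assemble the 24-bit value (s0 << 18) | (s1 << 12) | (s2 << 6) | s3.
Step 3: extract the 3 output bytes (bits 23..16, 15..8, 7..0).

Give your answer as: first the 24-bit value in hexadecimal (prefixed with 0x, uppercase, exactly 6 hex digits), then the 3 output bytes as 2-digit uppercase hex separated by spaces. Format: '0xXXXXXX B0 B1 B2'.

Answer: 0xD92C61 D9 2C 61

Derivation:
Sextets: 2=54, S=18, x=49, h=33
24-bit: (54<<18) | (18<<12) | (49<<6) | 33
      = 0xD80000 | 0x012000 | 0x000C40 | 0x000021
      = 0xD92C61
Bytes: (v>>16)&0xFF=D9, (v>>8)&0xFF=2C, v&0xFF=61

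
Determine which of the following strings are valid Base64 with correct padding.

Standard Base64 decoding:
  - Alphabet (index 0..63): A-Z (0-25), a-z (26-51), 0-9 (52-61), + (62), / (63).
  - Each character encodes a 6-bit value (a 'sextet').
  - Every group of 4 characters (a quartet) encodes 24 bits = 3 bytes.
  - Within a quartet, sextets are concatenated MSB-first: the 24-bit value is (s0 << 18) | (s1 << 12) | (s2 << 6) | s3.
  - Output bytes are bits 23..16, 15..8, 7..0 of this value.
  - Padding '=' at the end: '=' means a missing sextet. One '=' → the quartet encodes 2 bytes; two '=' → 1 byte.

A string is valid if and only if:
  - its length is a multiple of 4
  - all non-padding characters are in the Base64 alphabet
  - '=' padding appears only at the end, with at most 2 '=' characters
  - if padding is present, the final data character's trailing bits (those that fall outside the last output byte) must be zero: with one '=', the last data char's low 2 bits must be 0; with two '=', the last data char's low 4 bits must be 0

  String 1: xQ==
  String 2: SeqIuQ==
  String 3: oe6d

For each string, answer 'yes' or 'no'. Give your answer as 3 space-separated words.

String 1: 'xQ==' → valid
String 2: 'SeqIuQ==' → valid
String 3: 'oe6d' → valid

Answer: yes yes yes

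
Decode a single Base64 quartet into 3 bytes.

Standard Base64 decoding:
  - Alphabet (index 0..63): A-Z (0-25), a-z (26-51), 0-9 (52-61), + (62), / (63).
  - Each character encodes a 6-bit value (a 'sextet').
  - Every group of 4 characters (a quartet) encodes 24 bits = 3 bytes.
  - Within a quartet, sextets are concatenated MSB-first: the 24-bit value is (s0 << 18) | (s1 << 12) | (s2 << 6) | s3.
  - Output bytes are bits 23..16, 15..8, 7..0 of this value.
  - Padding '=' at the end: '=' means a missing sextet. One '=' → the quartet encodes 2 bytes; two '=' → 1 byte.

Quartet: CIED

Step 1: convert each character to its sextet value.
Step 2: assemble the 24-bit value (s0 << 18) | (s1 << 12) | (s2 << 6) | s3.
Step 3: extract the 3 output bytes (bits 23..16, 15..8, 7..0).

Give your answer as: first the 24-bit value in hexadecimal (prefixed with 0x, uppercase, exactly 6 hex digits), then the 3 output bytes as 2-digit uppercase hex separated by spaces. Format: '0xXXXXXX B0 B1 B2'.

Answer: 0x088103 08 81 03

Derivation:
Sextets: C=2, I=8, E=4, D=3
24-bit: (2<<18) | (8<<12) | (4<<6) | 3
      = 0x080000 | 0x008000 | 0x000100 | 0x000003
      = 0x088103
Bytes: (v>>16)&0xFF=08, (v>>8)&0xFF=81, v&0xFF=03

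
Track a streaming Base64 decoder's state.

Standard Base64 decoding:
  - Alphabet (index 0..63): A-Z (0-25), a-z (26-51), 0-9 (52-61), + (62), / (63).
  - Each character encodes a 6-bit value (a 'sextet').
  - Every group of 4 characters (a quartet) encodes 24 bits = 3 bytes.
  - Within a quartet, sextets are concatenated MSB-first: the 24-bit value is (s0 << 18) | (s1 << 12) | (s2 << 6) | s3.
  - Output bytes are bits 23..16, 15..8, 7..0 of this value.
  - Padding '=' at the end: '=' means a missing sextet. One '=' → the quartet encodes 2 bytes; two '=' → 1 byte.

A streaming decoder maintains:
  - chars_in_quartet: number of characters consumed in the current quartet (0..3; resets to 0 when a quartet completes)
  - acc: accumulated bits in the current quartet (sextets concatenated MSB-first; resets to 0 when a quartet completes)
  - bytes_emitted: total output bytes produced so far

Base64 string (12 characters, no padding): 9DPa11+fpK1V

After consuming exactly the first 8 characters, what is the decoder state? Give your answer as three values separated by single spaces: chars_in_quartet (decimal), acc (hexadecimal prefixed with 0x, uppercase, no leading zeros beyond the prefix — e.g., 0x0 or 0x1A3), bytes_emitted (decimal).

Answer: 0 0x0 6

Derivation:
After char 0 ('9'=61): chars_in_quartet=1 acc=0x3D bytes_emitted=0
After char 1 ('D'=3): chars_in_quartet=2 acc=0xF43 bytes_emitted=0
After char 2 ('P'=15): chars_in_quartet=3 acc=0x3D0CF bytes_emitted=0
After char 3 ('a'=26): chars_in_quartet=4 acc=0xF433DA -> emit F4 33 DA, reset; bytes_emitted=3
After char 4 ('1'=53): chars_in_quartet=1 acc=0x35 bytes_emitted=3
After char 5 ('1'=53): chars_in_quartet=2 acc=0xD75 bytes_emitted=3
After char 6 ('+'=62): chars_in_quartet=3 acc=0x35D7E bytes_emitted=3
After char 7 ('f'=31): chars_in_quartet=4 acc=0xD75F9F -> emit D7 5F 9F, reset; bytes_emitted=6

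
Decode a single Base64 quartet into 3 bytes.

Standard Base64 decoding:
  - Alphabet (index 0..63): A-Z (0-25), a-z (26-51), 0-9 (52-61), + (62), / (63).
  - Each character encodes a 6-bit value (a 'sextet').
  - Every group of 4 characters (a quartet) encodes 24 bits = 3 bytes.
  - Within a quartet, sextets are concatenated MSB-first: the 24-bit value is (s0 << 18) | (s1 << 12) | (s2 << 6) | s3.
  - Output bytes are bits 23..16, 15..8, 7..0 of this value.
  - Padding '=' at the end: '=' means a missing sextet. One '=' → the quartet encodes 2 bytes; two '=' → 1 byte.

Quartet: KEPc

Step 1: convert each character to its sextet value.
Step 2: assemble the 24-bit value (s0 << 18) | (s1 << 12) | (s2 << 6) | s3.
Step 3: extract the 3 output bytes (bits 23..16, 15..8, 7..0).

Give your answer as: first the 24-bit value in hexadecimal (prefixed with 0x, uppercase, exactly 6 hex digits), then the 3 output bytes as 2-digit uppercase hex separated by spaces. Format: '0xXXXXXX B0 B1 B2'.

Sextets: K=10, E=4, P=15, c=28
24-bit: (10<<18) | (4<<12) | (15<<6) | 28
      = 0x280000 | 0x004000 | 0x0003C0 | 0x00001C
      = 0x2843DC
Bytes: (v>>16)&0xFF=28, (v>>8)&0xFF=43, v&0xFF=DC

Answer: 0x2843DC 28 43 DC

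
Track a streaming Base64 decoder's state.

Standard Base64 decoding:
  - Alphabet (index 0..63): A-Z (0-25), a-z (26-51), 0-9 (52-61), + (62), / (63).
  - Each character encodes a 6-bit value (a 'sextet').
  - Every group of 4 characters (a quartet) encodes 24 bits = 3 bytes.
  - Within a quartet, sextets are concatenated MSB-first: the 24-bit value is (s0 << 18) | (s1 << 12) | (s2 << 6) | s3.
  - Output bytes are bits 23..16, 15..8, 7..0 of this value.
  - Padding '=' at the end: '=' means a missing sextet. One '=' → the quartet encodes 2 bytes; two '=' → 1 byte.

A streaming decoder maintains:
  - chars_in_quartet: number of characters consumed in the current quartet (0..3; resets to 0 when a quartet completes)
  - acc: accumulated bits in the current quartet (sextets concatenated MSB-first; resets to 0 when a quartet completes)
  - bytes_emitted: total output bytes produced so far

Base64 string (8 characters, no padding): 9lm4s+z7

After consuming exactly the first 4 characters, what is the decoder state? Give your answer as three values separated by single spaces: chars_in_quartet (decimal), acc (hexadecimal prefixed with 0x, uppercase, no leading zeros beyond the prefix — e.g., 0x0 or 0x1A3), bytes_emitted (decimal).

After char 0 ('9'=61): chars_in_quartet=1 acc=0x3D bytes_emitted=0
After char 1 ('l'=37): chars_in_quartet=2 acc=0xF65 bytes_emitted=0
After char 2 ('m'=38): chars_in_quartet=3 acc=0x3D966 bytes_emitted=0
After char 3 ('4'=56): chars_in_quartet=4 acc=0xF659B8 -> emit F6 59 B8, reset; bytes_emitted=3

Answer: 0 0x0 3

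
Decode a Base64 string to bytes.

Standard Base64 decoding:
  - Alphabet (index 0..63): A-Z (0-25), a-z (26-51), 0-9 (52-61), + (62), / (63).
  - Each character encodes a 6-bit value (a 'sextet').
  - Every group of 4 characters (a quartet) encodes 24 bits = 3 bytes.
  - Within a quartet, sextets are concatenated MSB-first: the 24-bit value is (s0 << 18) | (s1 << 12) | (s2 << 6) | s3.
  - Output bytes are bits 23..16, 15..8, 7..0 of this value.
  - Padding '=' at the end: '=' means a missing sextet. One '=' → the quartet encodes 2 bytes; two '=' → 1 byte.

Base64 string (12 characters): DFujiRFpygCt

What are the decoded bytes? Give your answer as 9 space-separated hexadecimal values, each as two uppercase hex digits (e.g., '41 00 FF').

After char 0 ('D'=3): chars_in_quartet=1 acc=0x3 bytes_emitted=0
After char 1 ('F'=5): chars_in_quartet=2 acc=0xC5 bytes_emitted=0
After char 2 ('u'=46): chars_in_quartet=3 acc=0x316E bytes_emitted=0
After char 3 ('j'=35): chars_in_quartet=4 acc=0xC5BA3 -> emit 0C 5B A3, reset; bytes_emitted=3
After char 4 ('i'=34): chars_in_quartet=1 acc=0x22 bytes_emitted=3
After char 5 ('R'=17): chars_in_quartet=2 acc=0x891 bytes_emitted=3
After char 6 ('F'=5): chars_in_quartet=3 acc=0x22445 bytes_emitted=3
After char 7 ('p'=41): chars_in_quartet=4 acc=0x891169 -> emit 89 11 69, reset; bytes_emitted=6
After char 8 ('y'=50): chars_in_quartet=1 acc=0x32 bytes_emitted=6
After char 9 ('g'=32): chars_in_quartet=2 acc=0xCA0 bytes_emitted=6
After char 10 ('C'=2): chars_in_quartet=3 acc=0x32802 bytes_emitted=6
After char 11 ('t'=45): chars_in_quartet=4 acc=0xCA00AD -> emit CA 00 AD, reset; bytes_emitted=9

Answer: 0C 5B A3 89 11 69 CA 00 AD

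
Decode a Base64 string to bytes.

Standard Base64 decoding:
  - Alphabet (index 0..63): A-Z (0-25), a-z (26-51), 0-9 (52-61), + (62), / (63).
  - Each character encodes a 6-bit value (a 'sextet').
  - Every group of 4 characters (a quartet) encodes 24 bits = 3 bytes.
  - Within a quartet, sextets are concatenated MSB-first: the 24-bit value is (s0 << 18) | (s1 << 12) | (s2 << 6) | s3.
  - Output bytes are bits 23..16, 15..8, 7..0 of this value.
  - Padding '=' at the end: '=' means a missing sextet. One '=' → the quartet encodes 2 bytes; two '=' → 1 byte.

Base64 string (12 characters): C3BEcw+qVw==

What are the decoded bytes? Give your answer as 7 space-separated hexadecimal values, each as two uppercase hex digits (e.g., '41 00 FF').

After char 0 ('C'=2): chars_in_quartet=1 acc=0x2 bytes_emitted=0
After char 1 ('3'=55): chars_in_quartet=2 acc=0xB7 bytes_emitted=0
After char 2 ('B'=1): chars_in_quartet=3 acc=0x2DC1 bytes_emitted=0
After char 3 ('E'=4): chars_in_quartet=4 acc=0xB7044 -> emit 0B 70 44, reset; bytes_emitted=3
After char 4 ('c'=28): chars_in_quartet=1 acc=0x1C bytes_emitted=3
After char 5 ('w'=48): chars_in_quartet=2 acc=0x730 bytes_emitted=3
After char 6 ('+'=62): chars_in_quartet=3 acc=0x1CC3E bytes_emitted=3
After char 7 ('q'=42): chars_in_quartet=4 acc=0x730FAA -> emit 73 0F AA, reset; bytes_emitted=6
After char 8 ('V'=21): chars_in_quartet=1 acc=0x15 bytes_emitted=6
After char 9 ('w'=48): chars_in_quartet=2 acc=0x570 bytes_emitted=6
Padding '==': partial quartet acc=0x570 -> emit 57; bytes_emitted=7

Answer: 0B 70 44 73 0F AA 57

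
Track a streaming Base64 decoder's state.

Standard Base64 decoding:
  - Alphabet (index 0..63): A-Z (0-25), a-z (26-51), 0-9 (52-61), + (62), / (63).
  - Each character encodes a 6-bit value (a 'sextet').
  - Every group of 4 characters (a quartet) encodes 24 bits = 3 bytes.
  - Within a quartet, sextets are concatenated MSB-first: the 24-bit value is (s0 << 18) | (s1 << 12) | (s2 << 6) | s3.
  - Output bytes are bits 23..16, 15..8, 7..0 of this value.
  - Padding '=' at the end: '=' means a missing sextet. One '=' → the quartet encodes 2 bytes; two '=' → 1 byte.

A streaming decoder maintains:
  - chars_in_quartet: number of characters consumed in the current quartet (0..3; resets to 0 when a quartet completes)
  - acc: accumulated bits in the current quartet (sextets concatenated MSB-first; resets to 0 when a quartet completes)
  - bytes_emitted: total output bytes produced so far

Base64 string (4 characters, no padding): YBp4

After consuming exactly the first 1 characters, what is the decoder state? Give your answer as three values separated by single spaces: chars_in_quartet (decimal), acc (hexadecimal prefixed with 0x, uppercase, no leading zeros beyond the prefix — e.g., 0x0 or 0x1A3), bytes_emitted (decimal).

After char 0 ('Y'=24): chars_in_quartet=1 acc=0x18 bytes_emitted=0

Answer: 1 0x18 0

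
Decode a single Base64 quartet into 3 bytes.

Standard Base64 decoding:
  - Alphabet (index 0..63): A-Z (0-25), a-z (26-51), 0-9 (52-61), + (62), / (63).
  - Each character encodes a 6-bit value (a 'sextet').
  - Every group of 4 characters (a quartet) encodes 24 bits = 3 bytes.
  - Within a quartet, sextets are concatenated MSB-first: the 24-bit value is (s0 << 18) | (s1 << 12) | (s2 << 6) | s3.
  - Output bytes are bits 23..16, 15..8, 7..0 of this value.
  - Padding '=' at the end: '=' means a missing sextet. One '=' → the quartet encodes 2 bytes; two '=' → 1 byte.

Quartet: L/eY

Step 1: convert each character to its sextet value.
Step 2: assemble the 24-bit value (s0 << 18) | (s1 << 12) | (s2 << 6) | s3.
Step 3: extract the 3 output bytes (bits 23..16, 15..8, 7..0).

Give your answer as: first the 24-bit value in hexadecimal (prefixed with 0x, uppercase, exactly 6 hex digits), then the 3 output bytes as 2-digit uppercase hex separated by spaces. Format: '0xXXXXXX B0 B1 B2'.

Answer: 0x2FF798 2F F7 98

Derivation:
Sextets: L=11, /=63, e=30, Y=24
24-bit: (11<<18) | (63<<12) | (30<<6) | 24
      = 0x2C0000 | 0x03F000 | 0x000780 | 0x000018
      = 0x2FF798
Bytes: (v>>16)&0xFF=2F, (v>>8)&0xFF=F7, v&0xFF=98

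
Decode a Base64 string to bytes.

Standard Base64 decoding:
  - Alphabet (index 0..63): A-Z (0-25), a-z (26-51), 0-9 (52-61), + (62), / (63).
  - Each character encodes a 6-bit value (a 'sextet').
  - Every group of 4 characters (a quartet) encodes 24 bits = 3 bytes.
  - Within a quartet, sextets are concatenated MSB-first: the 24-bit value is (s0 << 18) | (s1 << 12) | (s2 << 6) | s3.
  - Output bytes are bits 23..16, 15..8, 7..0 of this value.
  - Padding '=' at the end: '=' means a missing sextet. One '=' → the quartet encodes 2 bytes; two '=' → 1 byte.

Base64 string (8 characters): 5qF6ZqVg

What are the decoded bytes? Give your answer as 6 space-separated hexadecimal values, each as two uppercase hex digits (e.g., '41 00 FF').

Answer: E6 A1 7A 66 A5 60

Derivation:
After char 0 ('5'=57): chars_in_quartet=1 acc=0x39 bytes_emitted=0
After char 1 ('q'=42): chars_in_quartet=2 acc=0xE6A bytes_emitted=0
After char 2 ('F'=5): chars_in_quartet=3 acc=0x39A85 bytes_emitted=0
After char 3 ('6'=58): chars_in_quartet=4 acc=0xE6A17A -> emit E6 A1 7A, reset; bytes_emitted=3
After char 4 ('Z'=25): chars_in_quartet=1 acc=0x19 bytes_emitted=3
After char 5 ('q'=42): chars_in_quartet=2 acc=0x66A bytes_emitted=3
After char 6 ('V'=21): chars_in_quartet=3 acc=0x19A95 bytes_emitted=3
After char 7 ('g'=32): chars_in_quartet=4 acc=0x66A560 -> emit 66 A5 60, reset; bytes_emitted=6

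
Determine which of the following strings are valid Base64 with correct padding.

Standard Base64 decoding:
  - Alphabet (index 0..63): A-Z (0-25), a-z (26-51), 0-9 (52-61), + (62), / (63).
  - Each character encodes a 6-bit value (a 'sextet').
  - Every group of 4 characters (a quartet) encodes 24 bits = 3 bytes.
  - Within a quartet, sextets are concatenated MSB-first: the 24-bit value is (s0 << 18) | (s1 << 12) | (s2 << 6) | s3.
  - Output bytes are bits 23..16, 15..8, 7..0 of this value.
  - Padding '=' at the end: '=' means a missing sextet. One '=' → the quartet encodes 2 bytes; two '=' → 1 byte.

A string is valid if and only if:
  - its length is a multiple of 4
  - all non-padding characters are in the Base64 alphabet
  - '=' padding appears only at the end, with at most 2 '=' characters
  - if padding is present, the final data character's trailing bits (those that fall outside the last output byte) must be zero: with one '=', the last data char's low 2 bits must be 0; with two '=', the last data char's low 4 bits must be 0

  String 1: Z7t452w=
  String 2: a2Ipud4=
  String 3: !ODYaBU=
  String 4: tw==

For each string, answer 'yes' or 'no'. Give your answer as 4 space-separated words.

String 1: 'Z7t452w=' → valid
String 2: 'a2Ipud4=' → valid
String 3: '!ODYaBU=' → invalid (bad char(s): ['!'])
String 4: 'tw==' → valid

Answer: yes yes no yes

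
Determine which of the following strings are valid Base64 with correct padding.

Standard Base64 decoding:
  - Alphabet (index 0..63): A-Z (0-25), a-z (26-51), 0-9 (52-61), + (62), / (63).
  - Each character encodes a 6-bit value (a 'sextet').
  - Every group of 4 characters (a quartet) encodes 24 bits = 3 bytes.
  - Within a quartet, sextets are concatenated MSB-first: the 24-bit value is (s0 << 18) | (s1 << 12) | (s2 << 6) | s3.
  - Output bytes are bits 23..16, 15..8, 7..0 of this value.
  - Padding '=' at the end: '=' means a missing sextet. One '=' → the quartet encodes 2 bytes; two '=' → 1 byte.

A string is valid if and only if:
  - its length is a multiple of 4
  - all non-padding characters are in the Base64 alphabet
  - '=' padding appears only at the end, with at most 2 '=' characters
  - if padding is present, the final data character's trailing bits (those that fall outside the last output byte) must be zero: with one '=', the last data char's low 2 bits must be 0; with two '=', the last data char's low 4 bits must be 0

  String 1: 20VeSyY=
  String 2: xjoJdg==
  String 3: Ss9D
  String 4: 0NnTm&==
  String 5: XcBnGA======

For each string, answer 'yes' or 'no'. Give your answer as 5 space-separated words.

String 1: '20VeSyY=' → valid
String 2: 'xjoJdg==' → valid
String 3: 'Ss9D' → valid
String 4: '0NnTm&==' → invalid (bad char(s): ['&'])
String 5: 'XcBnGA======' → invalid (6 pad chars (max 2))

Answer: yes yes yes no no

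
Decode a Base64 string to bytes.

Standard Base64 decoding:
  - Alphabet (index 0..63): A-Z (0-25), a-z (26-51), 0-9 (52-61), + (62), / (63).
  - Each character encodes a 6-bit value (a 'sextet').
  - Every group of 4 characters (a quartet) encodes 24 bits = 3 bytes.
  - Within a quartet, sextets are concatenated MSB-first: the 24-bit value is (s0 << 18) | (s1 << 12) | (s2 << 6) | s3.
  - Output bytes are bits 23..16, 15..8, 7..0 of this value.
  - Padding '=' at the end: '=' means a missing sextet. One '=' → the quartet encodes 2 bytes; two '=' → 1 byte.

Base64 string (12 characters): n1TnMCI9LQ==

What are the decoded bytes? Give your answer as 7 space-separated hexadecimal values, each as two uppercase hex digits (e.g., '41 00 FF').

After char 0 ('n'=39): chars_in_quartet=1 acc=0x27 bytes_emitted=0
After char 1 ('1'=53): chars_in_quartet=2 acc=0x9F5 bytes_emitted=0
After char 2 ('T'=19): chars_in_quartet=3 acc=0x27D53 bytes_emitted=0
After char 3 ('n'=39): chars_in_quartet=4 acc=0x9F54E7 -> emit 9F 54 E7, reset; bytes_emitted=3
After char 4 ('M'=12): chars_in_quartet=1 acc=0xC bytes_emitted=3
After char 5 ('C'=2): chars_in_quartet=2 acc=0x302 bytes_emitted=3
After char 6 ('I'=8): chars_in_quartet=3 acc=0xC088 bytes_emitted=3
After char 7 ('9'=61): chars_in_quartet=4 acc=0x30223D -> emit 30 22 3D, reset; bytes_emitted=6
After char 8 ('L'=11): chars_in_quartet=1 acc=0xB bytes_emitted=6
After char 9 ('Q'=16): chars_in_quartet=2 acc=0x2D0 bytes_emitted=6
Padding '==': partial quartet acc=0x2D0 -> emit 2D; bytes_emitted=7

Answer: 9F 54 E7 30 22 3D 2D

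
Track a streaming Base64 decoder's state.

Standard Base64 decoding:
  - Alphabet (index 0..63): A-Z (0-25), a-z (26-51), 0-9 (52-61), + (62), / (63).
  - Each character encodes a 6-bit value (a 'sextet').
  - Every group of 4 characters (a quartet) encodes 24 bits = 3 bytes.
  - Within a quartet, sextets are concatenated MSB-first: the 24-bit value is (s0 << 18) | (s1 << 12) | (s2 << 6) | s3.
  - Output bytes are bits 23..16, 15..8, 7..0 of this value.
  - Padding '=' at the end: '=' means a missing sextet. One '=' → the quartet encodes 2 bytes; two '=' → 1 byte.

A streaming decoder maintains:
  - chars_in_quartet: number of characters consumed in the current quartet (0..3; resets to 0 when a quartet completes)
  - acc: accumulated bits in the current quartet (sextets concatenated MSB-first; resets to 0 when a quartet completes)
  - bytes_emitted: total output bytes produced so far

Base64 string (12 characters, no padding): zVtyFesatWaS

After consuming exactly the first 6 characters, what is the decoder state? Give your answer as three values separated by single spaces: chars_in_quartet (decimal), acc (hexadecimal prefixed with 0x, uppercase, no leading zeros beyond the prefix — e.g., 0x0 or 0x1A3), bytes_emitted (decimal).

After char 0 ('z'=51): chars_in_quartet=1 acc=0x33 bytes_emitted=0
After char 1 ('V'=21): chars_in_quartet=2 acc=0xCD5 bytes_emitted=0
After char 2 ('t'=45): chars_in_quartet=3 acc=0x3356D bytes_emitted=0
After char 3 ('y'=50): chars_in_quartet=4 acc=0xCD5B72 -> emit CD 5B 72, reset; bytes_emitted=3
After char 4 ('F'=5): chars_in_quartet=1 acc=0x5 bytes_emitted=3
After char 5 ('e'=30): chars_in_quartet=2 acc=0x15E bytes_emitted=3

Answer: 2 0x15E 3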